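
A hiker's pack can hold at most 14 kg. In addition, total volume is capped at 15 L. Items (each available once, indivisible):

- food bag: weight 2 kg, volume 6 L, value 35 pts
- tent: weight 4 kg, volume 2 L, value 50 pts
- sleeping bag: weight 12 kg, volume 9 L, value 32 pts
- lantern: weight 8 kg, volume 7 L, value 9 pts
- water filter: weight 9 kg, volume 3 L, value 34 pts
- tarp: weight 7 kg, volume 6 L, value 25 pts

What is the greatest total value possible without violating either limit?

110 pts

Feasible sets respecting both limits:
- food bag+tent+tarp: weight 13, volume 14, value 110
- food bag+tent+lantern: weight 14, volume 15, value 94
- food bag+tent: weight 6, volume 8, value 85
Best: 110 pts.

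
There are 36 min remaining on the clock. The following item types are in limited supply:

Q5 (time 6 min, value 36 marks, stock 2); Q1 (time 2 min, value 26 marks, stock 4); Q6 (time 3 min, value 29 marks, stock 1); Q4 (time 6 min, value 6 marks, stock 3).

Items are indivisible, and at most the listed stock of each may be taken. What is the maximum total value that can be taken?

217 marks

Best selections within time 36 and stock limits:
- 2×Q5 + 4×Q1 + 1×Q6 + 2×Q4: time 35, value 217
- 2×Q5 + 4×Q1 + 1×Q6 + 1×Q4: time 29, value 211
Best: 217 marks.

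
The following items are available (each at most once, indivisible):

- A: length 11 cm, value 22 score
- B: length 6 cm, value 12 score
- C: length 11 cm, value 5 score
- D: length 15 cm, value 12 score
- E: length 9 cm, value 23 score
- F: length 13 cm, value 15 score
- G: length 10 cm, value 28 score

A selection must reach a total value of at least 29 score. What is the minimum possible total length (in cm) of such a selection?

Subsets with value ≥ 29, sorted by total length:
- B+E: length 15, value 35
- B+G: length 16, value 40
- A+B: length 17, value 34
- E+G: length 19, value 51
Minimum length: 15 cm.

15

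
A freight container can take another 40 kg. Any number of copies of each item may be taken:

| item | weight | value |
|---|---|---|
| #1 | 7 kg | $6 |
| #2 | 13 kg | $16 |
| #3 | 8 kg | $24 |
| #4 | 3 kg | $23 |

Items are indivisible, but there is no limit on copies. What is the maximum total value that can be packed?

$299

Best value-per-unit is #4 at 23/3, and filling with it alone uses weight 13×3=39. No mix of the others beats 13×23 = 299.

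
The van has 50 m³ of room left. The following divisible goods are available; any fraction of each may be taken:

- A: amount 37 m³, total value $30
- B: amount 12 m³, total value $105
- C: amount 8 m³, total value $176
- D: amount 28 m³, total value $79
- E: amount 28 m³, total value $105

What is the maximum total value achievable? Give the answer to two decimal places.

Take in order of value per unit:
- C (176/8 per unit): all 8 → value 176, running total 176.00
- B (105/12 per unit): all 12 → value 105, running total 281.00
- E (105/28 per unit): all 28 → value 105, running total 386.00
- D (79/28 per unit): 2 of 28 → value 2×79/28 = 5.6429, running total 391.64
Total 391.64.

391.64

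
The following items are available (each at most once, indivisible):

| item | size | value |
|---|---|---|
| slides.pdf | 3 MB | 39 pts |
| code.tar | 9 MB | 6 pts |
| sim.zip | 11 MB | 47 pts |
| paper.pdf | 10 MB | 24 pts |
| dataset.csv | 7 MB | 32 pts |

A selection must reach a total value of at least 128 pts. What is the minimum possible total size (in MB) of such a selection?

Subsets with value ≥ 128, sorted by total size:
- slides.pdf+sim.zip+paper.pdf+dataset.csv: size 31, value 142
- slides.pdf+code.tar+sim.zip+paper.pdf+dataset.csv: size 40, value 148
Minimum size: 31 MB.

31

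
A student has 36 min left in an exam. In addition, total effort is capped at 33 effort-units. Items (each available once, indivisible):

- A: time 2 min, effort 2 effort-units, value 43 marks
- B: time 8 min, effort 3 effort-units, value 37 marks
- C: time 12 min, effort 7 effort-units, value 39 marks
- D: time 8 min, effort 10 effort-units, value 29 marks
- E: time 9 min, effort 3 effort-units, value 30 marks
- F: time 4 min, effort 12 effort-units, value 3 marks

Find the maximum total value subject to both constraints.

152 marks

Feasible sets respecting both limits:
- A+B+C+E+F: time 35, effort 27, value 152
- A+B+C+E: time 31, effort 15, value 149
- A+B+C+D: time 30, effort 22, value 148
- A+B+D+E+F: time 31, effort 30, value 142
Best: 152 marks.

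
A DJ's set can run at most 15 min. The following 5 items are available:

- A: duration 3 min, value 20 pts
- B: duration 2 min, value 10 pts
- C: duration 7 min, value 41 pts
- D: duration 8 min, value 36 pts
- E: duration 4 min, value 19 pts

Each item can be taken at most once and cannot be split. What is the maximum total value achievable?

80 pts

Check high-value combinations within 15 min:
- A+C+E: duration 3+7+4=14, value 20+41+19=80
- C+D: duration 7+8=15, value 41+36=77
- A+D+E: duration 3+8+4=15, value 20+36+19=75
- A+B+C: duration 3+2+7=12, value 20+10+41=71
- B+C+E: duration 2+7+4=13, value 10+41+19=70
Best: 80 pts.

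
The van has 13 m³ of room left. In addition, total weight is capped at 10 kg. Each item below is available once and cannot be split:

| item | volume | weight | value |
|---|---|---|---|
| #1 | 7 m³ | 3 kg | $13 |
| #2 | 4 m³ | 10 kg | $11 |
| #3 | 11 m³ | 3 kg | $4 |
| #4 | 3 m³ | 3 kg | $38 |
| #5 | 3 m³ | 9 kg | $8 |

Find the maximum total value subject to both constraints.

$51

Feasible sets respecting both limits:
- #1+#4: volume 10, weight 6, value 51
- #4: volume 3, weight 3, value 38
- #1: volume 7, weight 3, value 13
Best: $51.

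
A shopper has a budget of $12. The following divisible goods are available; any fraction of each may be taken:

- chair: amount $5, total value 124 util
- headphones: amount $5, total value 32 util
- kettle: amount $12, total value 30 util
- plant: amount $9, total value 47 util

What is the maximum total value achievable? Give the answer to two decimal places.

166.44

Take in order of value per unit:
- chair (124/5 per unit): all 5 → value 124, running total 124.00
- headphones (32/5 per unit): all 5 → value 32, running total 156.00
- plant (47/9 per unit): 2 of 9 → value 2×47/9 = 10.4444, running total 166.44
Total 166.44.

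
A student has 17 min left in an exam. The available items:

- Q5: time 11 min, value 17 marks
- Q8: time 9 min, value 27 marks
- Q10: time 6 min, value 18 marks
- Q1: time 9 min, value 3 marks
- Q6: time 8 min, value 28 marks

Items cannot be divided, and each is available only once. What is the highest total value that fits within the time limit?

Check high-value combinations within 17 min:
- Q8+Q6: time 9+8=17, value 27+28=55
- Q10+Q6: time 6+8=14, value 18+28=46
- Q8+Q10: time 9+6=15, value 27+18=45
- Q5+Q10: time 11+6=17, value 17+18=35
- Q1+Q6: time 9+8=17, value 3+28=31
Best: 55 marks.

55 marks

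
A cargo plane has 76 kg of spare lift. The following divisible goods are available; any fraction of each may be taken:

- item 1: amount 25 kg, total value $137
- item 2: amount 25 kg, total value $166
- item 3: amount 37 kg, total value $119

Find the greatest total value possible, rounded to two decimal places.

Take in order of value per unit:
- item 2 (166/25 per unit): all 25 → value 166, running total 166.00
- item 1 (137/25 per unit): all 25 → value 137, running total 303.00
- item 3 (119/37 per unit): 26 of 37 → value 26×119/37 = 83.6216, running total 386.62
Total 386.62.

386.62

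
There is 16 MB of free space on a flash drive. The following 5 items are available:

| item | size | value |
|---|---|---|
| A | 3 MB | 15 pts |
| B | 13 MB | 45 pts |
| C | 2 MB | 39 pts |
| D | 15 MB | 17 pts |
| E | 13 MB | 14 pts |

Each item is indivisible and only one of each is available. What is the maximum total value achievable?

84 pts

Check high-value combinations within 16 MB:
- B+C: size 13+2=15, value 45+39=84
- A+B: size 3+13=16, value 15+45=60
- A+C: size 3+2=5, value 15+39=54
- C+E: size 2+13=15, value 39+14=53
Best: 84 pts.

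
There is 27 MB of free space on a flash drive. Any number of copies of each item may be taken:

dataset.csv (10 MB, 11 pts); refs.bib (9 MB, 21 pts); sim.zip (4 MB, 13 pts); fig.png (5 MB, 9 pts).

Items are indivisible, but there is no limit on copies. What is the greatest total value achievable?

78 pts

Best value-per-unit is sim.zip at 13/4, and filling with it alone uses size 6×4=24. No mix of the others beats 6×13 = 78.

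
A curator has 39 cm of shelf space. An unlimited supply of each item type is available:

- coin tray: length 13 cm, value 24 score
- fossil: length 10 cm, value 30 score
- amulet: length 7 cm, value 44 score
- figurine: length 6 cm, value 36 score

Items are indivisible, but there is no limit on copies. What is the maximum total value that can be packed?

Best value-per-unit is amulet at 44/7; filling with it alone gives 5×44 = 220.
Optimal mix: 3×amulet + 3×figurine → length 39, value 240.

240 score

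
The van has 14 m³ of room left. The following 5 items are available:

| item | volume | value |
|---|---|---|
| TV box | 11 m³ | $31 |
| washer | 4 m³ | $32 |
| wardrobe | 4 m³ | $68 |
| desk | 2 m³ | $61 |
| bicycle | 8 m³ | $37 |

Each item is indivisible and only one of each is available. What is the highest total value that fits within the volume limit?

$166

Check high-value combinations within 14 m³:
- wardrobe+desk+bicycle: volume 4+2+8=14, value 68+61+37=166
- washer+wardrobe+desk: volume 4+4+2=10, value 32+68+61=161
- washer+desk+bicycle: volume 4+2+8=14, value 32+61+37=130
Best: $166.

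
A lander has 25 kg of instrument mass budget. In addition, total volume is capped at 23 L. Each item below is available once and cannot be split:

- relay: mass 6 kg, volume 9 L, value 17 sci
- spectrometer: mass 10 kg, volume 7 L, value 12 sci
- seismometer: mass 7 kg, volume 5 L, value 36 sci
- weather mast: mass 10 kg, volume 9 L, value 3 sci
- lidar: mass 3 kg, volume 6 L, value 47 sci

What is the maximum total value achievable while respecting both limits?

100 sci

Feasible sets respecting both limits:
- relay+seismometer+lidar: mass 16, volume 20, value 100
- spectrometer+seismometer+lidar: mass 20, volume 18, value 95
- seismometer+weather mast+lidar: mass 20, volume 20, value 86
Best: 100 sci.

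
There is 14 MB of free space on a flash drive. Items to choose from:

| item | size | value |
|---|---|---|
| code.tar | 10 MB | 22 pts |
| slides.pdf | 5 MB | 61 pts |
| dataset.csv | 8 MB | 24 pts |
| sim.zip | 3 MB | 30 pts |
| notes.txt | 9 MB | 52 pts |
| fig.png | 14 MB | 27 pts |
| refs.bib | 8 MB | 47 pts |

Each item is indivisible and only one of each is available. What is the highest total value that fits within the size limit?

113 pts

Check high-value combinations within 14 MB:
- slides.pdf+notes.txt: size 5+9=14, value 61+52=113
- slides.pdf+refs.bib: size 5+8=13, value 61+47=108
- slides.pdf+sim.zip: size 5+3=8, value 61+30=91
- slides.pdf+dataset.csv: size 5+8=13, value 61+24=85
Best: 113 pts.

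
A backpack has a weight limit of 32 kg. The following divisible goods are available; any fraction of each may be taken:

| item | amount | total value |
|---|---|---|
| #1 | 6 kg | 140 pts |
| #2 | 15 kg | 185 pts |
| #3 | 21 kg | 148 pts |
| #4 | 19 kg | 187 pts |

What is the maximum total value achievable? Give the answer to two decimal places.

Take in order of value per unit:
- #1 (140/6 per unit): all 6 → value 140, running total 140.00
- #2 (185/15 per unit): all 15 → value 185, running total 325.00
- #4 (187/19 per unit): 11 of 19 → value 11×187/19 = 108.2632, running total 433.26
Total 433.26.

433.26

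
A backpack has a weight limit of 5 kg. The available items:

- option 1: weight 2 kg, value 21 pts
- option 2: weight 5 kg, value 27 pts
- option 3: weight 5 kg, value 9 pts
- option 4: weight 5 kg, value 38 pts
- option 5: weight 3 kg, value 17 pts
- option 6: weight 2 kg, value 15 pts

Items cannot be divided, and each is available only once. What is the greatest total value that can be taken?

Check high-value combinations within 5 kg:
- option 4: weight 5, value 38
- option 1+option 5: weight 2+3=5, value 21+17=38
- option 1+option 6: weight 2+2=4, value 21+15=36
Best: 38 pts.

38 pts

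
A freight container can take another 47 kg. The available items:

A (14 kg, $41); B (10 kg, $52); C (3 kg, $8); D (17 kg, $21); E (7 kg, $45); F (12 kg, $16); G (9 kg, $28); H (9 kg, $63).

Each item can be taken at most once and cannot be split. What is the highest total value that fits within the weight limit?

Check high-value combinations within 47 kg:
- A+B+C+E+H: weight 14+10+3+7+9=43, value 41+52+8+45+63=209
- B+E+F+G+H: weight 10+7+12+9+9=47, value 52+45+16+28+63=204
- A+B+E+H: weight 14+10+7+9=40, value 41+52+45+63=201
Best: $209.

$209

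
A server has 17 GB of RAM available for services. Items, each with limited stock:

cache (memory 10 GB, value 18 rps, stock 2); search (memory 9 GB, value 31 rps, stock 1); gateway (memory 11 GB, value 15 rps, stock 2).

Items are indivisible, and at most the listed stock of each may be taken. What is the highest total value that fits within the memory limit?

Top feasible selections:
- 1×search: memory 9, value 31
- 1×cache: memory 10, value 18
Best: 31 rps.

31 rps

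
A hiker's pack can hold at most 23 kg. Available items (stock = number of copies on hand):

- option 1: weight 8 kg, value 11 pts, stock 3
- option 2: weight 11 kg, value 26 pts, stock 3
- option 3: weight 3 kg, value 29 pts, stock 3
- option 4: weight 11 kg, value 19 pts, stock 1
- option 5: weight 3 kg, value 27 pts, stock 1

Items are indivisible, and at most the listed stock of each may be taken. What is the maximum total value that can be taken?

Best selections within weight 23 and stock limits:
- 1×option 2 + 3×option 3 + 1×option 5: weight 23, value 140
- 3×option 3 + 1×option 4 + 1×option 5: weight 23, value 133
- 1×option 1 + 3×option 3 + 1×option 5: weight 20, value 125
- 3×option 3 + 1×option 5: weight 12, value 114
Best: 140 pts.

140 pts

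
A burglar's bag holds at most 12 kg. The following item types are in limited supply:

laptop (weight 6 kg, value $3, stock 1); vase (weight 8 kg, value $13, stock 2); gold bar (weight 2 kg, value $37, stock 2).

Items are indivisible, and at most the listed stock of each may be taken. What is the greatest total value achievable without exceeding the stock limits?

Top feasible selections:
- 1×vase + 2×gold bar: weight 12, value 87
- 1×laptop + 2×gold bar: weight 10, value 77
Best: $87.

$87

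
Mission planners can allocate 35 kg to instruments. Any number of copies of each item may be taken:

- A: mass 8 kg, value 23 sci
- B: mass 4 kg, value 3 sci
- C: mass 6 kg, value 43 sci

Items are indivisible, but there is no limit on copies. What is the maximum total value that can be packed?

218 sci

Best value-per-unit is C at 43/6; filling with it alone gives 5×43 = 215.
Optimal mix: 1×B + 5×C → mass 34, value 218.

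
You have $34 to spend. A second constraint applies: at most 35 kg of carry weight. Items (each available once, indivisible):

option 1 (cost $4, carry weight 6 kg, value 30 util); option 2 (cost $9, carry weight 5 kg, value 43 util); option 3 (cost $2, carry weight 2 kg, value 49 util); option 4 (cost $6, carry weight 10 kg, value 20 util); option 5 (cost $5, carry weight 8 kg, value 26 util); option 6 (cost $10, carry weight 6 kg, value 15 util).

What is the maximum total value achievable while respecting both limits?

168 util

Feasible sets respecting both limits:
- option 1+option 2+option 3+option 4+option 5: cost 26, carry weight 31, value 168
- option 1+option 2+option 3+option 5+option 6: cost 30, carry weight 27, value 163
- option 1+option 2+option 3+option 4+option 6: cost 31, carry weight 29, value 157
- option 2+option 3+option 4+option 5+option 6: cost 32, carry weight 31, value 153
Best: 168 util.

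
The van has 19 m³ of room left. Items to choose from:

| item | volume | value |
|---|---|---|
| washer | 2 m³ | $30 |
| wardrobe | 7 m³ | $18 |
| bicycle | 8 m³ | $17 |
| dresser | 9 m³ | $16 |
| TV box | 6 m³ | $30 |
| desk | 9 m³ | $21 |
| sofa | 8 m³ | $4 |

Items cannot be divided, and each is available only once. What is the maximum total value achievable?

$81

Check high-value combinations within 19 m³:
- washer+TV box+desk: volume 2+6+9=17, value 30+30+21=81
- washer+wardrobe+TV box: volume 2+7+6=15, value 30+18+30=78
- washer+bicycle+TV box: volume 2+8+6=16, value 30+17+30=77
- washer+dresser+TV box: volume 2+9+6=17, value 30+16+30=76
Best: $81.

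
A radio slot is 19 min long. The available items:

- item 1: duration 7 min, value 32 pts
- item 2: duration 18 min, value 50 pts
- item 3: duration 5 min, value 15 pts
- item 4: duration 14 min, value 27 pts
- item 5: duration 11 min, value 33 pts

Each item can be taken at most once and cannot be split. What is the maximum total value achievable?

65 pts

Check high-value combinations within 19 min:
- item 1+item 5: duration 7+11=18, value 32+33=65
- item 2: duration 18, value 50
- item 3+item 5: duration 5+11=16, value 15+33=48
- item 1+item 3: duration 7+5=12, value 32+15=47
- item 3+item 4: duration 5+14=19, value 15+27=42
Best: 65 pts.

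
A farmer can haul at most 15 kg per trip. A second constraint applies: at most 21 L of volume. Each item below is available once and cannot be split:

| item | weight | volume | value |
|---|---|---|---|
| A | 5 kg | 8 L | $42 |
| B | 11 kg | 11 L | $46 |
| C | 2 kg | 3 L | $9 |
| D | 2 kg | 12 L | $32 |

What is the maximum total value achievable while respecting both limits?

Feasible sets respecting both limits:
- A+D: weight 7, volume 20, value 74
- B+C: weight 13, volume 14, value 55
- A+C: weight 7, volume 11, value 51
Best: $74.

$74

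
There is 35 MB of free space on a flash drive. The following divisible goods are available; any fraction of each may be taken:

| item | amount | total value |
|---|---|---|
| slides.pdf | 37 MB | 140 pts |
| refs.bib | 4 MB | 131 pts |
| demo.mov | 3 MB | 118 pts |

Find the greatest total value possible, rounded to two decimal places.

354.95

Take in order of value per unit:
- demo.mov (118/3 per unit): all 3 → value 118, running total 118.00
- refs.bib (131/4 per unit): all 4 → value 131, running total 249.00
- slides.pdf (140/37 per unit): 28 of 37 → value 28×140/37 = 105.9459, running total 354.95
Total 354.95.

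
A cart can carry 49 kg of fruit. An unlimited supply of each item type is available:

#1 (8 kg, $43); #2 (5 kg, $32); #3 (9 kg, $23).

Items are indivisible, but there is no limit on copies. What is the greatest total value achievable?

$299

Best value-per-unit is #2 at 32/5; filling with it alone gives 9×32 = 288.
Optimal mix: 1×#1 + 8×#2 → weight 48, value 299.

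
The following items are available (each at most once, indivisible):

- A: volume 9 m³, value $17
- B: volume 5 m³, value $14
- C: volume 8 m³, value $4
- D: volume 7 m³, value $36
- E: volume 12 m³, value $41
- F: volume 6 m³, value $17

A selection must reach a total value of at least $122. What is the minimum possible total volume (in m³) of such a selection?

Subsets with value ≥ 122, sorted by total volume:
- A+B+D+E+F: volume 39, value 125
- A+B+C+D+E+F: volume 47, value 129
Minimum volume: 39 m³.

39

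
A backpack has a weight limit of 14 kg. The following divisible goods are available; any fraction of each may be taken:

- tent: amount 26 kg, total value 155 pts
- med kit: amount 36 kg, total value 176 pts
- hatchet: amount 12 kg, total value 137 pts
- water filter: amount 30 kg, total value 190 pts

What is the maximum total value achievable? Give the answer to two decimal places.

149.67

Take in order of value per unit:
- hatchet (137/12 per unit): all 12 → value 137, running total 137.00
- water filter (190/30 per unit): 2 of 30 → value 2×190/30 = 12.6667, running total 149.67
Total 149.67.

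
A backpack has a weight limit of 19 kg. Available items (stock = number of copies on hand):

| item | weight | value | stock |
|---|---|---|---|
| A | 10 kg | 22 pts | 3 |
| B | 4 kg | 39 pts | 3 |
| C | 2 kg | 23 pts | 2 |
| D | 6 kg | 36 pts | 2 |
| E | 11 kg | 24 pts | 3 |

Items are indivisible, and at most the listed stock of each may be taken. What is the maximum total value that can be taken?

Top feasible selections:
- 3×B + 2×C: weight 16, value 163
- 2×B + 2×C + 1×D: weight 18, value 160
- 3×B + 1×D: weight 18, value 153
- 3×B + 1×C: weight 14, value 140
Best: 163 pts.

163 pts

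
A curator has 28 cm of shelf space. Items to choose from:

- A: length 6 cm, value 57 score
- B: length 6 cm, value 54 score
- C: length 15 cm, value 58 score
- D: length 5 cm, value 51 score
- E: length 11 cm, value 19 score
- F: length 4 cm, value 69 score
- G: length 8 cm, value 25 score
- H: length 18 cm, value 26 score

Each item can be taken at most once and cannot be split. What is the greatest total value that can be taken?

231 score

This is a 0/1 knapsack; check combinations near the capacity.
- A+B+D+F: length 6+6+5+4=21, value 57+54+51+69=231
- A+B+F+G: length 6+6+4+8=24, value 57+54+69+25=205
- A+D+F+G: length 6+5+4+8=23, value 57+51+69+25=202
Best: 231 score.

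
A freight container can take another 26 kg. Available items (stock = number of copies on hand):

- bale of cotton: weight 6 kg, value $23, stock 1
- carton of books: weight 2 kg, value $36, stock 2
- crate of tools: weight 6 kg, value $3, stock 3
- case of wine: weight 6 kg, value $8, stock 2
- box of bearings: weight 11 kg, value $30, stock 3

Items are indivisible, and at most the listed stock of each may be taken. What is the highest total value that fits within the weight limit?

$132

Top feasible selections:
- 2×carton of books + 2×box of bearings: weight 26, value 132
- 1×bale of cotton + 2×carton of books + 1×box of bearings: weight 21, value 125
Best: $132.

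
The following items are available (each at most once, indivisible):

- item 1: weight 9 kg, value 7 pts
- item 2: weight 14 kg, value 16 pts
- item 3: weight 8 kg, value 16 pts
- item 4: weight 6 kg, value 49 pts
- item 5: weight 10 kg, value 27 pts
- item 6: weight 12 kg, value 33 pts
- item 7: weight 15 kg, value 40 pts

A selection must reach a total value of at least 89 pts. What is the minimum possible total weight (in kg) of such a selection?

Subsets with value ≥ 89, sorted by total weight:
- item 4+item 7: weight 21, value 89
- item 3+item 4+item 5: weight 24, value 92
- item 3+item 4+item 6: weight 26, value 98
- item 1+item 4+item 6: weight 27, value 89
Minimum weight: 21 kg.

21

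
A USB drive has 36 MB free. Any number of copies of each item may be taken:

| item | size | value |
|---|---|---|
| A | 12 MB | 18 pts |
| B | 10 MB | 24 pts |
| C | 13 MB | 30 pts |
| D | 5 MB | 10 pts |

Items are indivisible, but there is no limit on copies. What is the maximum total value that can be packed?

Best value-per-unit is B at 24/10; filling with it alone gives 3×24 = 72.
Optimal mix: 1×B + 2×C → size 36, value 84.

84 pts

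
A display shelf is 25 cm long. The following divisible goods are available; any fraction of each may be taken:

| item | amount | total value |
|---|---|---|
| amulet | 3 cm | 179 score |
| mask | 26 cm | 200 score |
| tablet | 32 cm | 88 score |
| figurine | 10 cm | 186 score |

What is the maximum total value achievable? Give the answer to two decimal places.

457.31

Take in order of value per unit:
- amulet (179/3 per unit): all 3 → value 179, running total 179.00
- figurine (186/10 per unit): all 10 → value 186, running total 365.00
- mask (200/26 per unit): 12 of 26 → value 12×200/26 = 92.3077, running total 457.31
Total 457.31.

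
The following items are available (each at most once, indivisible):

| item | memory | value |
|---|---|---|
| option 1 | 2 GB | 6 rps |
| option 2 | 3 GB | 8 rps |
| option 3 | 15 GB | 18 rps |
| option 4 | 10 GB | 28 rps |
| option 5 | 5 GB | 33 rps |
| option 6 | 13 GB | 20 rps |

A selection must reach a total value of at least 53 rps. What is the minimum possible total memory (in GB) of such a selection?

Subsets with value ≥ 53, sorted by total memory:
- option 4+option 5: memory 15, value 61
- option 1+option 4+option 5: memory 17, value 67
- option 2+option 4+option 5: memory 18, value 69
- option 5+option 6: memory 18, value 53
Minimum memory: 15 GB.

15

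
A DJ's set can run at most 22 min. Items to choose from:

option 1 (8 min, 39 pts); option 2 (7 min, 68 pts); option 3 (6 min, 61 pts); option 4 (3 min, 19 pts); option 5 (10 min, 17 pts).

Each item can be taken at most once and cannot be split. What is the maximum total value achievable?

168 pts

Check high-value combinations within 22 min:
- option 1+option 2+option 3: duration 8+7+6=21, value 39+68+61=168
- option 2+option 3+option 4: duration 7+6+3=16, value 68+61+19=148
- option 2+option 3: duration 7+6=13, value 68+61=129
Best: 168 pts.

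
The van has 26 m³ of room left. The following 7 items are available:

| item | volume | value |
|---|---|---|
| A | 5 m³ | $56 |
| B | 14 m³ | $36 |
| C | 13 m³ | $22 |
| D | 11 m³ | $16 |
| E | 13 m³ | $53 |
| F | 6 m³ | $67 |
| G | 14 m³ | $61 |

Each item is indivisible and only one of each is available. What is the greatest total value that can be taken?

$184

Check high-value combinations within 26 m³:
- A+F+G: volume 5+6+14=25, value 56+67+61=184
- A+E+F: volume 5+13+6=24, value 56+53+67=176
- A+B+F: volume 5+14+6=25, value 56+36+67=159
- A+C+F: volume 5+13+6=24, value 56+22+67=145
Best: $184.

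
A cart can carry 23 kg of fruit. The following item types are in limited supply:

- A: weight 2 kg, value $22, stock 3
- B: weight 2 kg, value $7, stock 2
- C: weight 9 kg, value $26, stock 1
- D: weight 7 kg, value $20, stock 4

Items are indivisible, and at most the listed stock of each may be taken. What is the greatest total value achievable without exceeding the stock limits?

$113

Best selections within weight 23 and stock limits:
- 3×A + 1×B + 2×D: weight 22, value 113
- 3×A + 1×C + 1×D: weight 22, value 112
Best: $113.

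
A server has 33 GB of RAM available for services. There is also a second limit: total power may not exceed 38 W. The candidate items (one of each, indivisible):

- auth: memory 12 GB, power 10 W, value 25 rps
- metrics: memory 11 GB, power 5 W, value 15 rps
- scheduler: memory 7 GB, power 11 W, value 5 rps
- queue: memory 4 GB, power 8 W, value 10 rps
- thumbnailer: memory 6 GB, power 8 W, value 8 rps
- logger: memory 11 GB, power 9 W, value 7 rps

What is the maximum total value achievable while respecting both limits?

58 rps

Feasible sets respecting both limits:
- auth+metrics+queue+thumbnailer: memory 33, power 31, value 58
- auth+metrics+queue: memory 27, power 23, value 50
- auth+queue+thumbnailer+logger: memory 33, power 35, value 50
- auth+metrics+thumbnailer: memory 29, power 23, value 48
Best: 58 rps.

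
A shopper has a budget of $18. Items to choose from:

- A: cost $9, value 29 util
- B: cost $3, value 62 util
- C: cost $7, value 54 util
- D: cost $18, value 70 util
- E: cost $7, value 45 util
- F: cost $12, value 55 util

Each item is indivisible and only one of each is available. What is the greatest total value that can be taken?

161 util

Check high-value combinations within $18:
- B+C+E: cost 3+7+7=17, value 62+54+45=161
- B+F: cost 3+12=15, value 62+55=117
- B+C: cost 3+7=10, value 62+54=116
- B+E: cost 3+7=10, value 62+45=107
- C+E: cost 7+7=14, value 54+45=99
Best: 161 util.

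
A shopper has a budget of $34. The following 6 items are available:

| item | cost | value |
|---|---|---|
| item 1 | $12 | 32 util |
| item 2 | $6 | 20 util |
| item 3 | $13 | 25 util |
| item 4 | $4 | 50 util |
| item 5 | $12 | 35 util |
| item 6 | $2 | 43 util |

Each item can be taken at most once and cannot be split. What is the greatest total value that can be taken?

160 util

Check high-value combinations within $34:
- item 1+item 4+item 5+item 6: cost 12+4+12+2=30, value 32+50+35+43=160
- item 3+item 4+item 5+item 6: cost 13+4+12+2=31, value 25+50+35+43=153
- item 1+item 3+item 4+item 6: cost 12+13+4+2=31, value 32+25+50+43=150
Best: 160 util.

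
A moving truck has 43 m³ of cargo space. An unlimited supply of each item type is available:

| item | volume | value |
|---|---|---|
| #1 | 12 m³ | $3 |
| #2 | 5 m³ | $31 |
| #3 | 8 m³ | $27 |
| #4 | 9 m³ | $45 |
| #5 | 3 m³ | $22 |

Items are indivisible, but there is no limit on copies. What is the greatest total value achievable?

Best value-per-unit is #5 at 22/3, and filling with it alone uses volume 14×3=42. No mix of the others beats 14×22 = 308.

$308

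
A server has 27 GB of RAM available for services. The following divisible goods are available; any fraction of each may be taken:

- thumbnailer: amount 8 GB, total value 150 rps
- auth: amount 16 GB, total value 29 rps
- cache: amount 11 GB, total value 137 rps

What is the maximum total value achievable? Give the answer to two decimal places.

301.50

Take in order of value per unit:
- thumbnailer (150/8 per unit): all 8 → value 150, running total 150.00
- cache (137/11 per unit): all 11 → value 137, running total 287.00
- auth (29/16 per unit): 8 of 16 → value 8×29/16 = 14.5000, running total 301.50
Total 301.50.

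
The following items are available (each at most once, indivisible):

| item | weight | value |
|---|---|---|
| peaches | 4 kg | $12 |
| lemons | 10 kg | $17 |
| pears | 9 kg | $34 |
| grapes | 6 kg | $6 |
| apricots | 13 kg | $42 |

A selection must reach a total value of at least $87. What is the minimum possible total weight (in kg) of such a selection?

Subsets with value ≥ 87, sorted by total weight:
- peaches+pears+apricots: weight 26, value 88
- peaches+pears+grapes+apricots: weight 32, value 94
Minimum weight: 26 kg.

26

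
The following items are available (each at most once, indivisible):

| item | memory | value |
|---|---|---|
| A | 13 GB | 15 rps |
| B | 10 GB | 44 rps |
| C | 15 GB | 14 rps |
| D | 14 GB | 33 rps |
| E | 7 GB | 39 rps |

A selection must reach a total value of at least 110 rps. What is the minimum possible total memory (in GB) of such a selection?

31

Subsets with value ≥ 110, sorted by total memory:
- B+D+E: memory 31, value 116
- A+B+D+E: memory 44, value 131
- A+B+C+E: memory 45, value 112
- B+C+D+E: memory 46, value 130
Minimum memory: 31 GB.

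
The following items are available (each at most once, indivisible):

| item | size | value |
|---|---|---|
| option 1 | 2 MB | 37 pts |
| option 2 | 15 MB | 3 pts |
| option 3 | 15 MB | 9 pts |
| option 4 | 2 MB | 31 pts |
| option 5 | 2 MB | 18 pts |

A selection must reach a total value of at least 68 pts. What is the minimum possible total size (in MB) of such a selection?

4

Subsets with value ≥ 68, sorted by total size:
- option 1+option 4: size 4, value 68
- option 1+option 4+option 5: size 6, value 86
- option 1+option 3+option 4: size 19, value 77
Minimum size: 4 MB.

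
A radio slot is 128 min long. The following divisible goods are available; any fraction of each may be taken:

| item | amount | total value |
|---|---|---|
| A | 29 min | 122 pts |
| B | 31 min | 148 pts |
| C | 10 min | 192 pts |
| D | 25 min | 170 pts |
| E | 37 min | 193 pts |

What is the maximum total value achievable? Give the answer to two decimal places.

808.17

Take in order of value per unit:
- C (192/10 per unit): all 10 → value 192, running total 192.00
- D (170/25 per unit): all 25 → value 170, running total 362.00
- E (193/37 per unit): all 37 → value 193, running total 555.00
- B (148/31 per unit): all 31 → value 148, running total 703.00
- A (122/29 per unit): 25 of 29 → value 25×122/29 = 105.1724, running total 808.17
Total 808.17.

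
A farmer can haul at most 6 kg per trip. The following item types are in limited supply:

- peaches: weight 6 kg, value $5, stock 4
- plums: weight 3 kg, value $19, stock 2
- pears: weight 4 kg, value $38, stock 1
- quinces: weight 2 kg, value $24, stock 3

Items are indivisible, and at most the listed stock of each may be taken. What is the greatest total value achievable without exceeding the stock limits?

Best selections within weight 6 and stock limits:
- 3×quinces: weight 6, value 72
- 1×pears + 1×quinces: weight 6, value 62
- 2×quinces: weight 4, value 48
- 1×plums + 1×quinces: weight 5, value 43
Best: $72.

$72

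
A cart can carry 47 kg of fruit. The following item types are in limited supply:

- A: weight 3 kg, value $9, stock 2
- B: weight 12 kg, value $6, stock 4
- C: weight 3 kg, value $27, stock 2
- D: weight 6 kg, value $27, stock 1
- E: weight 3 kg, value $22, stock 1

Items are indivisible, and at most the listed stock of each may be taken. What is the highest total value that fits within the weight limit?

$133

Best selections within weight 47 and stock limits:
- 2×A + 2×B + 2×C + 1×D + 1×E: weight 45, value 133
- 2×A + 1×B + 2×C + 1×D + 1×E: weight 33, value 127
- 1×A + 2×B + 2×C + 1×D + 1×E: weight 42, value 124
- 2×A + 2×C + 1×D + 1×E: weight 21, value 121
Best: $133.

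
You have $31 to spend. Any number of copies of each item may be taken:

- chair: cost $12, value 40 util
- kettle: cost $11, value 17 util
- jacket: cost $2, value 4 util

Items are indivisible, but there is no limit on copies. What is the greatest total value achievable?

Best value-per-unit is chair at 40/12; filling with it alone gives 2×40 = 80.
Optimal mix: 2×chair + 3×jacket → cost 30, value 92.

92 util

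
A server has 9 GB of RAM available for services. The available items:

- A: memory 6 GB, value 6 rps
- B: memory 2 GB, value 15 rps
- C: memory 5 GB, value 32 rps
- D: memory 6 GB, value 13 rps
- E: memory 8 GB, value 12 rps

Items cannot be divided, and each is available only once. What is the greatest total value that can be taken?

47 rps

This is a 0/1 knapsack; check combinations near the capacity.
- B+C: memory 2+5=7, value 15+32=47
- C: memory 5, value 32
- B+D: memory 2+6=8, value 15+13=28
- A+B: memory 6+2=8, value 6+15=21
Best: 47 rps.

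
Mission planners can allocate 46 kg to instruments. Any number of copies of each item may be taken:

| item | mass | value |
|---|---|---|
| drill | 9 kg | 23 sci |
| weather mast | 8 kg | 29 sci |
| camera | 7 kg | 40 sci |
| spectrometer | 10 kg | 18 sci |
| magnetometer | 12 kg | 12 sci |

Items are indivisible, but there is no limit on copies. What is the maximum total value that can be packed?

240 sci

Best value-per-unit is camera at 40/7, and filling with it alone uses mass 6×7=42. No mix of the others beats 6×40 = 240.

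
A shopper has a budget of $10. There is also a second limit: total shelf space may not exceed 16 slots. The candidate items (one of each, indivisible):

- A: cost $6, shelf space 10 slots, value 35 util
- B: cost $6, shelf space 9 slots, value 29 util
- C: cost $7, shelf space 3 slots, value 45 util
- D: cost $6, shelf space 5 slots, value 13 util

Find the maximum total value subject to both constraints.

45 util

Feasible sets respecting both limits:
- C: cost 7, shelf space 3, value 45
- A: cost 6, shelf space 10, value 35
- B: cost 6, shelf space 9, value 29
- D: cost 6, shelf space 5, value 13
Best: 45 util.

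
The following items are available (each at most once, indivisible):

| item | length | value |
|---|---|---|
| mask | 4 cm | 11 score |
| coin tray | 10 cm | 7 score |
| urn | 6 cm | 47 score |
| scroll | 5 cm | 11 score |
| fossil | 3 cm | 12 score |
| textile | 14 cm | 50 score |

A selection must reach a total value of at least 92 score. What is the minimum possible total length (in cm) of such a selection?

20

Subsets with value ≥ 92, sorted by total length:
- urn+textile: length 20, value 97
- urn+fossil+textile: length 23, value 109
Minimum length: 20 cm.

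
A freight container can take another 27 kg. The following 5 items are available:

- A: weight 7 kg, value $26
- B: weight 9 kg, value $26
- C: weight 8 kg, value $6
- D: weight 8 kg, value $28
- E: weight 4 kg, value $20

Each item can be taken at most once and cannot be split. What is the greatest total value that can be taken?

$80

This is a 0/1 knapsack; check combinations near the capacity.
- A+B+D: weight 7+9+8=24, value 26+26+28=80
- A+C+D+E: weight 7+8+8+4=27, value 26+6+28+20=80
- A+D+E: weight 7+8+4=19, value 26+28+20=74
Best: $80.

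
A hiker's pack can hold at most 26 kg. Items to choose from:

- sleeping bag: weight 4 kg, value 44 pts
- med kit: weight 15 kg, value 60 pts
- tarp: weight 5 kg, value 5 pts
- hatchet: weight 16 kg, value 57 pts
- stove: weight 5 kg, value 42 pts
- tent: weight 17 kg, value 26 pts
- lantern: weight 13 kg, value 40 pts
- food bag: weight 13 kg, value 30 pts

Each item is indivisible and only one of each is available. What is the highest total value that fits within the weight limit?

146 pts

Check high-value combinations within 26 kg:
- sleeping bag+med kit+stove: weight 4+15+5=24, value 44+60+42=146
- sleeping bag+hatchet+stove: weight 4+16+5=25, value 44+57+42=143
- sleeping bag+stove+lantern: weight 4+5+13=22, value 44+42+40=126
- sleeping bag+stove+food bag: weight 4+5+13=22, value 44+42+30=116
Best: 146 pts.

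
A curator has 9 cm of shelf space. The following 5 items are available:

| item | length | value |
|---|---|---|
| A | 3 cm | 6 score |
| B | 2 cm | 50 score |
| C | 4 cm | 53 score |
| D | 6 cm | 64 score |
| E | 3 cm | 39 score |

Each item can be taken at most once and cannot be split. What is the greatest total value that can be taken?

142 score

Check high-value combinations within 9 cm:
- B+C+E: length 2+4+3=9, value 50+53+39=142
- B+D: length 2+6=8, value 50+64=114
- A+B+C: length 3+2+4=9, value 6+50+53=109
Best: 142 score.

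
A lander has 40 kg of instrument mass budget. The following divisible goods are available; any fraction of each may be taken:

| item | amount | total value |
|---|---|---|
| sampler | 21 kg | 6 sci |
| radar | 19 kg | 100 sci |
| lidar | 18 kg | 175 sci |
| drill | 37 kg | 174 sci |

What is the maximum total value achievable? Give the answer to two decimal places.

Take in order of value per unit:
- lidar (175/18 per unit): all 18 → value 175, running total 175.00
- radar (100/19 per unit): all 19 → value 100, running total 275.00
- drill (174/37 per unit): 3 of 37 → value 3×174/37 = 14.1081, running total 289.11
Total 289.11.

289.11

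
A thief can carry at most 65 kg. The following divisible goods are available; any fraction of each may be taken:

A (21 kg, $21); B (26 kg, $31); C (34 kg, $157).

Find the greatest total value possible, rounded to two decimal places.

Take in order of value per unit:
- C (157/34 per unit): all 34 → value 157, running total 157.00
- B (31/26 per unit): all 26 → value 31, running total 188.00
- A (21/21 per unit): 5 of 21 → value 5×21/21 = 5.0000, running total 193.00
Total 193.00.

193.00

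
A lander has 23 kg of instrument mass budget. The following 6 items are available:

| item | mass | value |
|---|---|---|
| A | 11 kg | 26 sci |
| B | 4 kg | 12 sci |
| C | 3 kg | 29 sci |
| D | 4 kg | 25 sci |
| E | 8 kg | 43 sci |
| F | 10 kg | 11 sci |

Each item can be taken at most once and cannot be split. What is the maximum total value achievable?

Check high-value combinations within 23 kg:
- B+C+D+E: mass 4+3+4+8=19, value 12+29+25+43=109
- A+C+E: mass 11+3+8=22, value 26+29+43=98
- C+D+E: mass 3+4+8=15, value 29+25+43=97
- A+D+E: mass 11+4+8=23, value 26+25+43=94
- A+B+C+D: mass 11+4+3+4=22, value 26+12+29+25=92
Best: 109 sci.

109 sci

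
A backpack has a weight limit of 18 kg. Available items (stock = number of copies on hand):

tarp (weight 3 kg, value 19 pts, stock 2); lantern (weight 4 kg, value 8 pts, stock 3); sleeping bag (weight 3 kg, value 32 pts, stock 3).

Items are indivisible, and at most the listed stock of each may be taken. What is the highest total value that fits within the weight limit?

Best selections within weight 18 and stock limits:
- 2×tarp + 3×sleeping bag: weight 15, value 134
- 1×tarp + 1×lantern + 3×sleeping bag: weight 16, value 123
- 1×tarp + 3×sleeping bag: weight 12, value 115
Best: 134 pts.

134 pts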